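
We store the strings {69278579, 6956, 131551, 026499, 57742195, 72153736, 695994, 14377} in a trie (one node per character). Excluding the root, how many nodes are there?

Trace insertions, counting only characters that open a new branch:
  "69278579" → 8 new (6, 9, 2, 7, 8, 5, 7, 9)
  "6956" → prefix "69" already present; 2 new (5, 6)
  "131551" → 6 new (1, 3, 1, 5, 5, 1)
  "026499" → 6 new (0, 2, 6, 4, 9, 9)
  "57742195" → 8 new (5, 7, 7, 4, 2, 1, 9, 5)
  "72153736" → 8 new (7, 2, 1, 5, 3, 7, 3, 6)
  "695994" → prefix "695" already present; 3 new (9, 9, 4)
  "14377" → prefix "1" already present; 4 new (4, 3, 7, 7)
Total nodes = 8 + 2 + 6 + 6 + 8 + 8 + 3 + 4 = 45

45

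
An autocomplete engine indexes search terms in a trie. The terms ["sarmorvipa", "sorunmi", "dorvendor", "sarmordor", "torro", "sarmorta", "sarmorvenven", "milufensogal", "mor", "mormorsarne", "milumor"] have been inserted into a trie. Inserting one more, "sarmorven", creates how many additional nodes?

Every character of "sarmorven" already lies on an existing path (it is a prefix of some stored word).
No new nodes are needed: 0.

0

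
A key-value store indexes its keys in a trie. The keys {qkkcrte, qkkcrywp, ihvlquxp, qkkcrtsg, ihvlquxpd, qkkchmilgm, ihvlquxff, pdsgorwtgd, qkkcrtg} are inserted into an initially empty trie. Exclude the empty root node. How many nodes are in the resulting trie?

40

Trace insertions, counting only characters that open a new branch:
  "qkkcrte" → 7 new (q, k, k, c, r, t, e)
  "qkkcrywp" → prefix "qkkcr" already present; 3 new (y, w, p)
  "ihvlquxp" → 8 new (i, h, v, l, q, u, x, p)
  "qkkcrtsg" → prefix "qkkcrt" already present; 2 new (s, g)
  "ihvlquxpd" → prefix "ihvlquxp" already present; 1 new (d)
  "qkkchmilgm" → prefix "qkkc" already present; 6 new (h, m, i, l, g, m)
  "ihvlquxff" → prefix "ihvlqux" already present; 2 new (f, f)
  "pdsgorwtgd" → 10 new (p, d, s, g, o, r, w, t, g, d)
  "qkkcrtg" → prefix "qkkcrt" already present; 1 new (g)
Total nodes = 7 + 3 + 8 + 2 + 1 + 6 + 2 + 10 + 1 = 40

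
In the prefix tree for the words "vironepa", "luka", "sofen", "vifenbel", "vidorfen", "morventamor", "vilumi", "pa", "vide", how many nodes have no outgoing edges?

9

Leaves are exactly the stored words that no other stored word extends.
Those words: "luka", "morventamor", "pa", "sofen", "vide", "vidorfen", "vifenbel", "vilumi", "vironepa"
Leaf count: 9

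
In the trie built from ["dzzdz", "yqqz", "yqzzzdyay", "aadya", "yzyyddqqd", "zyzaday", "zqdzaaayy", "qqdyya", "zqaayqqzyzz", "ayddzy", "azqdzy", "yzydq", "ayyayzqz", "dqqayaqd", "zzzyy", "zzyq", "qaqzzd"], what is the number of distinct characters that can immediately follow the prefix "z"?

3

Walk "z" from the root, arriving at one node.
Distinct next characters after "z": q, y, z.
That node has 3 child edges.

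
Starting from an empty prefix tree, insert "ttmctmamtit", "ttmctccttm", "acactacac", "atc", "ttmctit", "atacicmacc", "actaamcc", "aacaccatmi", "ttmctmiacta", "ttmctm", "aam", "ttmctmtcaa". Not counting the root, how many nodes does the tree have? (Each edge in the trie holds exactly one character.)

62

Insert word by word; a character creates a node only if that edge doesn't already exist:
  "ttmctmamtit" → 11 new (t, t, m, c, t, m, a, m, t, i, t)
  "ttmctccttm" → prefix "ttmct" already present; 5 new (c, c, t, t, m)
  "acactacac" → 9 new (a, c, a, c, t, a, c, a, c)
  "atc" → prefix "a" already present; 2 new (t, c)
  "ttmctit" → prefix "ttmct" already present; 2 new (i, t)
  "atacicmacc" → prefix "at" already present; 8 new (a, c, i, c, m, a, c, c)
  "actaamcc" → prefix "ac" already present; 6 new (t, a, a, m, c, c)
  "aacaccatmi" → prefix "a" already present; 9 new (a, c, a, c, c, a, t, m, i)
  "ttmctmiacta" → prefix "ttmctm" already present; 5 new (i, a, c, t, a)
  "ttmctm" → prefix "ttmctm" already present; 0 new (none)
  "aam" → prefix "aa" already present; 1 new (m)
  "ttmctmtcaa" → prefix "ttmctm" already present; 4 new (t, c, a, a)
Total nodes = 11 + 5 + 9 + 2 + 2 + 8 + 6 + 9 + 5 + 0 + 1 + 4 = 62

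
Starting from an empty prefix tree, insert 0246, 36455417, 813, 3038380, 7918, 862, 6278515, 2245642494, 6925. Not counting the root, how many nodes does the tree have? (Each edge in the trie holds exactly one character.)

Insert word by word; a character creates a node only if that edge doesn't already exist:
  "0246" → 4 new (0, 2, 4, 6)
  "36455417" → 8 new (3, 6, 4, 5, 5, 4, 1, 7)
  "813" → 3 new (8, 1, 3)
  "3038380" → prefix "3" already present; 6 new (0, 3, 8, 3, 8, 0)
  "7918" → 4 new (7, 9, 1, 8)
  "862" → prefix "8" already present; 2 new (6, 2)
  "6278515" → 7 new (6, 2, 7, 8, 5, 1, 5)
  "2245642494" → 10 new (2, 2, 4, 5, 6, 4, 2, 4, 9, 4)
  "6925" → prefix "6" already present; 3 new (9, 2, 5)
Total nodes = 4 + 8 + 3 + 6 + 4 + 2 + 7 + 10 + 3 = 47

47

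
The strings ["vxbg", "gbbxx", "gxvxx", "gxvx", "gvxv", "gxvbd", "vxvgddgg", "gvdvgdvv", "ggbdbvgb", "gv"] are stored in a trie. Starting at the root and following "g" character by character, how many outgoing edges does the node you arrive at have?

4

Follow the path "g" to its node, then look at its outgoing edges.
Characters that immediately follow "g" among the stored strings: {b, g, v, x}.
That node has 4 child edges.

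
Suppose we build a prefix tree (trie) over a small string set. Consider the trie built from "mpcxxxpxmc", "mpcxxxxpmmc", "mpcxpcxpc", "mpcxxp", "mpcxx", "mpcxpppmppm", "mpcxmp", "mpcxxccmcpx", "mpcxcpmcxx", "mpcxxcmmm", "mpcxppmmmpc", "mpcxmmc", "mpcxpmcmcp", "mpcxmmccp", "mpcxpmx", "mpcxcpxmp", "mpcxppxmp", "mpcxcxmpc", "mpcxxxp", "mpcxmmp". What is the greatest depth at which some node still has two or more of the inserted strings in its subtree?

Look for the deepest trie node that still has at least two words in its subtree.
e.g. "mpcxmmc" and "mpcxmmccp" share the prefix "mpcxmmc" of length 7; no pair shares a longer one.
Longest shared-prefix length: 7

7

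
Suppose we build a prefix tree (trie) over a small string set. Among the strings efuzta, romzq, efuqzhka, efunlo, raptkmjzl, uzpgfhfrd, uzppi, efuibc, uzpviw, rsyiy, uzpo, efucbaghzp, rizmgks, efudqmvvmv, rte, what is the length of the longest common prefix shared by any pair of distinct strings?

3

The deepest shared node is where two words last agree before diverging.
"efucbaghzp" and "efudqmvvmv" agree on "efu" (3 characters) before diverging; nothing deeper is shared.
Longest shared-prefix length: 3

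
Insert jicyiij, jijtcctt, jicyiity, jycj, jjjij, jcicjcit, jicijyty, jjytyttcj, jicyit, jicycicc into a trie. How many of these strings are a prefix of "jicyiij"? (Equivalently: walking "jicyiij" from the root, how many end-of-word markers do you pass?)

Check each prefix of "jicyiij" against the stored set — each match is an end-marker on the path.
Prefixes of the query that are stored words: "jicyiij"
Count: 1

1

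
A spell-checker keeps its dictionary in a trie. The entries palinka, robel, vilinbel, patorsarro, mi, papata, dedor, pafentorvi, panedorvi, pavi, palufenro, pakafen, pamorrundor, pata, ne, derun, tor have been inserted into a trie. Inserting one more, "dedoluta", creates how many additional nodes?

4

The longest prefix of "dedoluta" already in the trie is "dedo" (length 4).
New nodes needed: |"dedoluta"| − 4 = 8 − 4 = 4.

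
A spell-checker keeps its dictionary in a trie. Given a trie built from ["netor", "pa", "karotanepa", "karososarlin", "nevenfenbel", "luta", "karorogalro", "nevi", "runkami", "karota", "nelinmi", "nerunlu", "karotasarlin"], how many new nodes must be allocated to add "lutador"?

3

The longest prefix of "lutador" already in the trie is "luta" (length 4).
New nodes needed: |"lutador"| − 4 = 7 − 4 = 3.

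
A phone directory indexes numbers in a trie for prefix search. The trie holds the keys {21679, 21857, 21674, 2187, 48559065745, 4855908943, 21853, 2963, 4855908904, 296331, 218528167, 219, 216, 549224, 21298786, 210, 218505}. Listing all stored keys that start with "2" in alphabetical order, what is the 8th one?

21853

Filter for "2…" and sort: "210", "21298786", "216", "21674", "21679", "218505", "218528167", "21853", "21857", "2187", "219", "2963", "296331"
The 8th is 21853.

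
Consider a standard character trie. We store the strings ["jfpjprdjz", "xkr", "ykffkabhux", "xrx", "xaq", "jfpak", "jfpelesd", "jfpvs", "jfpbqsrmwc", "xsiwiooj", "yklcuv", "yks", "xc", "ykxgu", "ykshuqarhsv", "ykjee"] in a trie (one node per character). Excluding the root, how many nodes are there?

69

Insert word by word; a character creates a node only if that edge doesn't already exist:
  "jfpjprdjz" → 9 new (j, f, p, j, p, r, d, j, z)
  "xkr" → 3 new (x, k, r)
  "ykffkabhux" → 10 new (y, k, f, f, k, a, b, h, u, x)
  "xrx" → prefix "x" already present; 2 new (r, x)
  "xaq" → prefix "x" already present; 2 new (a, q)
  "jfpak" → prefix "jfp" already present; 2 new (a, k)
  "jfpelesd" → prefix "jfp" already present; 5 new (e, l, e, s, d)
  "jfpvs" → prefix "jfp" already present; 2 new (v, s)
  "jfpbqsrmwc" → prefix "jfp" already present; 7 new (b, q, s, r, m, w, c)
  "xsiwiooj" → prefix "x" already present; 7 new (s, i, w, i, o, o, j)
  "yklcuv" → prefix "yk" already present; 4 new (l, c, u, v)
  "yks" → prefix "yk" already present; 1 new (s)
  "xc" → prefix "x" already present; 1 new (c)
  "ykxgu" → prefix "yk" already present; 3 new (x, g, u)
  "ykshuqarhsv" → prefix "yks" already present; 8 new (h, u, q, a, r, h, s, v)
  "ykjee" → prefix "yk" already present; 3 new (j, e, e)
Total nodes = 9 + 3 + 10 + 2 + 2 + 2 + 5 + 2 + 7 + 7 + 4 + 1 + 1 + 3 + 8 + 3 = 69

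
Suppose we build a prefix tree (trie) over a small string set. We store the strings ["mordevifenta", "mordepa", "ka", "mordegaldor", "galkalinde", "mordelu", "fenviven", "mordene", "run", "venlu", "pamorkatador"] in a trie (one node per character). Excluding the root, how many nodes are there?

64

Trace insertions, counting only characters that open a new branch:
  "mordevifenta" → 12 new (m, o, r, d, e, v, i, f, e, n, t, a)
  "mordepa" → prefix "morde" already present; 2 new (p, a)
  "ka" → 2 new (k, a)
  "mordegaldor" → prefix "morde" already present; 6 new (g, a, l, d, o, r)
  "galkalinde" → 10 new (g, a, l, k, a, l, i, n, d, e)
  "mordelu" → prefix "morde" already present; 2 new (l, u)
  "fenviven" → 8 new (f, e, n, v, i, v, e, n)
  "mordene" → prefix "morde" already present; 2 new (n, e)
  "run" → 3 new (r, u, n)
  "venlu" → 5 new (v, e, n, l, u)
  "pamorkatador" → 12 new (p, a, m, o, r, k, a, t, a, d, o, r)
Total nodes = 12 + 2 + 2 + 6 + 10 + 2 + 8 + 2 + 3 + 5 + 12 = 64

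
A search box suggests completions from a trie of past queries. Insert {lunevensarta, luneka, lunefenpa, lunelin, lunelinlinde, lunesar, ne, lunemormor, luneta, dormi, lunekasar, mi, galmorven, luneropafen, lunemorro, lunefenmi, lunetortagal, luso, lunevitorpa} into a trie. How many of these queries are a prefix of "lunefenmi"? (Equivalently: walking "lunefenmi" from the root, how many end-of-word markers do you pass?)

Walk "lunefenmi" from the root; an end-of-word marker is hit whenever a stored word is a prefix of "lunefenmi".
Prefixes of the query that are stored words: "lunefenmi"
Count: 1

1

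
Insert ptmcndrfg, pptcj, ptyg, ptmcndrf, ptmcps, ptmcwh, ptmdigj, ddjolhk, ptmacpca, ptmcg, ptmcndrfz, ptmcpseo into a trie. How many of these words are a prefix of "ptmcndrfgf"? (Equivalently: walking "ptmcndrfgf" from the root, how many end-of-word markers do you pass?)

2

Traverse "ptmcndrfgf" character by character; count nodes along the way that are marked as word ends.
Prefixes of the query that are stored words: "ptmcndrf", "ptmcndrfg"
Count: 2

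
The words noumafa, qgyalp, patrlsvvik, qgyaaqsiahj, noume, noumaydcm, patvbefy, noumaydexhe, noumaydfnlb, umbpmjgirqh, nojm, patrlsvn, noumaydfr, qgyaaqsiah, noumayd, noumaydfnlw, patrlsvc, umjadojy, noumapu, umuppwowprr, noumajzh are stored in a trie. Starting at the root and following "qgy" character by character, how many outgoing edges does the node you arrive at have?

Follow the path "qgy" to its node, then look at its outgoing edges.
Characters that immediately follow "qgy" among the stored strings: {a}.
That node has 1 child edge.

1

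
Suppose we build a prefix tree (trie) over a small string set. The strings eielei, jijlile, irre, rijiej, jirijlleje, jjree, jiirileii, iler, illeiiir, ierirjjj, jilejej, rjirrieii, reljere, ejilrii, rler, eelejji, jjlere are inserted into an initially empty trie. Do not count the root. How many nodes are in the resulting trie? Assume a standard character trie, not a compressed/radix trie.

For each word, the new-node count is its length minus the longest prefix already in the trie:
  "eielei" → 6 new (e, i, e, l, e, i)
  "jijlile" → 7 new (j, i, j, l, i, l, e)
  "irre" → 4 new (i, r, r, e)
  "rijiej" → 6 new (r, i, j, i, e, j)
  "jirijlleje" → prefix "ji" already present; 8 new (r, i, j, l, l, e, j, e)
  "jjree" → prefix "j" already present; 4 new (j, r, e, e)
  "jiirileii" → prefix "ji" already present; 7 new (i, r, i, l, e, i, i)
  "iler" → prefix "i" already present; 3 new (l, e, r)
  "illeiiir" → prefix "il" already present; 6 new (l, e, i, i, i, r)
  "ierirjjj" → prefix "i" already present; 7 new (e, r, i, r, j, j, j)
  "jilejej" → prefix "ji" already present; 5 new (l, e, j, e, j)
  "rjirrieii" → prefix "r" already present; 8 new (j, i, r, r, i, e, i, i)
  "reljere" → prefix "r" already present; 6 new (e, l, j, e, r, e)
  "ejilrii" → prefix "e" already present; 6 new (j, i, l, r, i, i)
  "rler" → prefix "r" already present; 3 new (l, e, r)
  "eelejji" → prefix "e" already present; 6 new (e, l, e, j, j, i)
  "jjlere" → prefix "jj" already present; 4 new (l, e, r, e)
Total nodes = 6 + 7 + 4 + 6 + 8 + 4 + 7 + 3 + 6 + 7 + 5 + 8 + 6 + 6 + 3 + 6 + 4 = 96

96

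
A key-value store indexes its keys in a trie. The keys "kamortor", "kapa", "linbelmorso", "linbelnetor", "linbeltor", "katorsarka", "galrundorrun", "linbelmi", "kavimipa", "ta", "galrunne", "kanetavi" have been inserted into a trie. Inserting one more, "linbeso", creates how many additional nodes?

The longest prefix of "linbeso" already in the trie is "linbe" (length 5).
New nodes needed: |"linbeso"| − 5 = 7 − 5 = 2.

2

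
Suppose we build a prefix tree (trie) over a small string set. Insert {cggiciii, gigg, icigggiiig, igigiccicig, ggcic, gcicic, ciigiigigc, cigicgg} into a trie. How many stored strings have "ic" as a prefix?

Walk to "ic"; the words in its subtree are exactly those with that prefix.
Words under "ic": icigggiiig
Count: 1

1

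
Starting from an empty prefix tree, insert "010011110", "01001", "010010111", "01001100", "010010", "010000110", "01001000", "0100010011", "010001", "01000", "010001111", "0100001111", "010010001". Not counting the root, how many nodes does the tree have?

33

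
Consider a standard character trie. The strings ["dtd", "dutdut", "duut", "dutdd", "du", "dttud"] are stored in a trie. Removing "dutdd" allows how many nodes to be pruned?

Walk "dutdd" from the leaf back toward the root, removing each node that no remaining word uses.
The suffix "d" (1 node) is used only by "dutdd"; the node for "dutd" still has the child "u", so pruning stops there.
Nodes removed: 1

1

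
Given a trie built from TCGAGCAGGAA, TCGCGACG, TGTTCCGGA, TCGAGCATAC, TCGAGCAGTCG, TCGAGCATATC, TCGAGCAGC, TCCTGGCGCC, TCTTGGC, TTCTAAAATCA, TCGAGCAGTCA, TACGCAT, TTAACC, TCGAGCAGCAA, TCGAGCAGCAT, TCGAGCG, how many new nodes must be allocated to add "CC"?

2

"CC" shares no prefix with any stored word, so all 2 characters open new nodes.
2 − 0 = 2 new nodes.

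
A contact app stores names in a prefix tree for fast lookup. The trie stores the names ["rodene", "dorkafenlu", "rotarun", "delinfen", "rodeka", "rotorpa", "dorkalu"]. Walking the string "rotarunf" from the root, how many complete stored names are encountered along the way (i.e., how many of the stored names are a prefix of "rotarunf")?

1

Traverse "rotarunf" character by character; count nodes along the way that are marked as word ends.
Prefixes of the query that are stored words: "rotarun"
Count: 1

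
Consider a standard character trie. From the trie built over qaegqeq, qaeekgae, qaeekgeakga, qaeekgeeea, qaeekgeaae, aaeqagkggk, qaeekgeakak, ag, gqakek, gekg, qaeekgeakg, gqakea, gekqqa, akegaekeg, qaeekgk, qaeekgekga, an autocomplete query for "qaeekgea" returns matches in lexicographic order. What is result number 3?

qaeekgeakg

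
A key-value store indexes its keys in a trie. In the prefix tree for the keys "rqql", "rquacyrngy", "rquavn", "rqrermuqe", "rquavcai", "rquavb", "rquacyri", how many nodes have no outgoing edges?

7

A leaf is a node with no children — equivalently, the end of a word that is not a proper prefix of any other stored word.
Those words: "rqql", "rqrermuqe", "rquacyri", "rquacyrngy", "rquavb", "rquavcai", "rquavn"
Leaf count: 7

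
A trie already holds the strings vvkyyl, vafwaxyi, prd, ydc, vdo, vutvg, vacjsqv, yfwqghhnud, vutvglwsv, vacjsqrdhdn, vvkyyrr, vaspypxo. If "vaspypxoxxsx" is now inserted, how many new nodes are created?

Walking "vaspypxoxxsx" from the root, the first 8 characters ("vaspypxo") follow existing edges; "x" is the first miss.
So 12 − 8 = 4 new nodes.

4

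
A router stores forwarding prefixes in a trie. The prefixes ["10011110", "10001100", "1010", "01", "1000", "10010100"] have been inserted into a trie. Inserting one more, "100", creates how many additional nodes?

0

Every character of "100" already lies on an existing path (it is a prefix of some stored word).
No new nodes are needed: 0.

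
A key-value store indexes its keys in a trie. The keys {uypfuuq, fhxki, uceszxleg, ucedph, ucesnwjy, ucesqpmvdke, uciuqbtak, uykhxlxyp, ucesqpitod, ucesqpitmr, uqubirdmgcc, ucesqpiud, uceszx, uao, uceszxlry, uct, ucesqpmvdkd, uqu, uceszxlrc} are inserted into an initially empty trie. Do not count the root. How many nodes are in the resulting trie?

For each word, the new-node count is its length minus the longest prefix already in the trie:
  "uypfuuq" → 7 new (u, y, p, f, u, u, q)
  "fhxki" → 5 new (f, h, x, k, i)
  "uceszxleg" → prefix "u" already present; 8 new (c, e, s, z, x, l, e, g)
  "ucedph" → prefix "uce" already present; 3 new (d, p, h)
  "ucesnwjy" → prefix "uces" already present; 4 new (n, w, j, y)
  "ucesqpmvdke" → prefix "uces" already present; 7 new (q, p, m, v, d, k, e)
  "uciuqbtak" → prefix "uc" already present; 7 new (i, u, q, b, t, a, k)
  "uykhxlxyp" → prefix "uy" already present; 7 new (k, h, x, l, x, y, p)
  "ucesqpitod" → prefix "ucesqp" already present; 4 new (i, t, o, d)
  "ucesqpitmr" → prefix "ucesqpit" already present; 2 new (m, r)
  "uqubirdmgcc" → prefix "u" already present; 10 new (q, u, b, i, r, d, m, g, c, c)
  "ucesqpiud" → prefix "ucesqpi" already present; 2 new (u, d)
  "uceszx" → prefix "uceszx" already present; 0 new (none)
  "uao" → prefix "u" already present; 2 new (a, o)
  "uceszxlry" → prefix "uceszxl" already present; 2 new (r, y)
  "uct" → prefix "uc" already present; 1 new (t)
  "ucesqpmvdkd" → prefix "ucesqpmvdk" already present; 1 new (d)
  "uqu" → prefix "uqu" already present; 0 new (none)
  "uceszxlrc" → prefix "uceszxlr" already present; 1 new (c)
Total nodes = 7 + 5 + 8 + 3 + 4 + 7 + 7 + 7 + 4 + 2 + 10 + 2 + 0 + 2 + 2 + 1 + 1 + 0 + 1 = 73

73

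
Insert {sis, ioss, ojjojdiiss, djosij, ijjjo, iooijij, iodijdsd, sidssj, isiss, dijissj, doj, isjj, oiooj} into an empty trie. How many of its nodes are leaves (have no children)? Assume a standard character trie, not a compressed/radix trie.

Leaves are exactly the stored words that no other stored word extends.
Those words: "dijissj", "djosij", "doj", "ijjjo", "iodijdsd", "iooijij", "ioss", "isiss", "isjj", "oiooj", "ojjojdiiss", "sidssj", "sis"
Leaf count: 13

13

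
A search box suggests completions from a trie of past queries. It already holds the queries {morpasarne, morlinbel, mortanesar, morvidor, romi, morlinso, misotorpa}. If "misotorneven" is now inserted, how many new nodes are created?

The longest prefix of "misotorneven" already in the trie is "misotor" (length 7).
Each of the 5 remaining characters creates one node.

5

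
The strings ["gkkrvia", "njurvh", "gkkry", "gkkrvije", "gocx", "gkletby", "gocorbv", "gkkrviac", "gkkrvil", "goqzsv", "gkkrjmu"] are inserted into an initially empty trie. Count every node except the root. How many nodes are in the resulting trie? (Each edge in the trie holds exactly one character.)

37

Insert word by word; a character creates a node only if that edge doesn't already exist:
  "gkkrvia" → 7 new (g, k, k, r, v, i, a)
  "njurvh" → 6 new (n, j, u, r, v, h)
  "gkkry" → prefix "gkkr" already present; 1 new (y)
  "gkkrvije" → prefix "gkkrvi" already present; 2 new (j, e)
  "gocx" → prefix "g" already present; 3 new (o, c, x)
  "gkletby" → prefix "gk" already present; 5 new (l, e, t, b, y)
  "gocorbv" → prefix "goc" already present; 4 new (o, r, b, v)
  "gkkrviac" → prefix "gkkrvia" already present; 1 new (c)
  "gkkrvil" → prefix "gkkrvi" already present; 1 new (l)
  "goqzsv" → prefix "go" already present; 4 new (q, z, s, v)
  "gkkrjmu" → prefix "gkkr" already present; 3 new (j, m, u)
Total nodes = 7 + 6 + 1 + 2 + 3 + 5 + 4 + 1 + 1 + 4 + 3 = 37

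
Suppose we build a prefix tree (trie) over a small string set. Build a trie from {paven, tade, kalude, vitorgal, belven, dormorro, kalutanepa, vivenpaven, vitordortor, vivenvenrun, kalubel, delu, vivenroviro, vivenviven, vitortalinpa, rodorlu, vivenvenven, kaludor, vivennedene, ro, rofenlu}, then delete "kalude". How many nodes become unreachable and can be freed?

1

A node on "kalude"'s path can go only if nothing else ends at it or branches off below it.
The suffix "e" (1 node) is used only by "kalude"; the node for "kalud" still has the child "o", so pruning stops there.
Nodes removed: 1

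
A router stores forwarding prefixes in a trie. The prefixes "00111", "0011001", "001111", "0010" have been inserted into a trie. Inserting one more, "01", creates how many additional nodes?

Walking "01" from the root, the first 1 characters ("0") follow existing edges; "1" is the first miss.
So 2 − 1 = 1 new nodes.

1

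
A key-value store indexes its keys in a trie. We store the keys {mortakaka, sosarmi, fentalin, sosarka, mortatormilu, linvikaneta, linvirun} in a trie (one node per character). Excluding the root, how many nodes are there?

Insert word by word; a character creates a node only if that edge doesn't already exist:
  "mortakaka" → 9 new (m, o, r, t, a, k, a, k, a)
  "sosarmi" → 7 new (s, o, s, a, r, m, i)
  "fentalin" → 8 new (f, e, n, t, a, l, i, n)
  "sosarka" → prefix "sosar" already present; 2 new (k, a)
  "mortatormilu" → prefix "morta" already present; 7 new (t, o, r, m, i, l, u)
  "linvikaneta" → 11 new (l, i, n, v, i, k, a, n, e, t, a)
  "linvirun" → prefix "linvi" already present; 3 new (r, u, n)
Total nodes = 9 + 7 + 8 + 2 + 7 + 11 + 3 = 47

47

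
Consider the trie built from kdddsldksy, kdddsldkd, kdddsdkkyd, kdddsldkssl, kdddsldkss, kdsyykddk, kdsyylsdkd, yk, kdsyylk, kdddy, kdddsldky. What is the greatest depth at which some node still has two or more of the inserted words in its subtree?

Equivalently: take the maximum, over all pairs, of their longest common prefix length.
e.g. "kdddsldkss" and "kdddsldkssl" share the prefix "kdddsldkss" of length 10; no pair shares a longer one.
Longest shared-prefix length: 10

10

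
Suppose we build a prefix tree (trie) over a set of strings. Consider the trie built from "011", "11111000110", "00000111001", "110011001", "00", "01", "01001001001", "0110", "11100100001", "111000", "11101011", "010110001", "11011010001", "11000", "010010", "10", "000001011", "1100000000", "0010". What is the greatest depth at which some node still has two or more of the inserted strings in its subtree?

6

The deepest shared node is where two words last agree before diverging.
"000001011" and "00000111001" agree on "000001" (6 characters) before diverging; nothing deeper is shared.
Longest shared-prefix length: 6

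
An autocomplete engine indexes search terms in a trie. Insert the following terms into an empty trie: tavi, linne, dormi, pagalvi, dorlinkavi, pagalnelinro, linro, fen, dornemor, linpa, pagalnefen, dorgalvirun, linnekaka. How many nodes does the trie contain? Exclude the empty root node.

62

Insert word by word; a character creates a node only if that edge doesn't already exist:
  "tavi" → 4 new (t, a, v, i)
  "linne" → 5 new (l, i, n, n, e)
  "dormi" → 5 new (d, o, r, m, i)
  "pagalvi" → 7 new (p, a, g, a, l, v, i)
  "dorlinkavi" → prefix "dor" already present; 7 new (l, i, n, k, a, v, i)
  "pagalnelinro" → prefix "pagal" already present; 7 new (n, e, l, i, n, r, o)
  "linro" → prefix "lin" already present; 2 new (r, o)
  "fen" → 3 new (f, e, n)
  "dornemor" → prefix "dor" already present; 5 new (n, e, m, o, r)
  "linpa" → prefix "lin" already present; 2 new (p, a)
  "pagalnefen" → prefix "pagalne" already present; 3 new (f, e, n)
  "dorgalvirun" → prefix "dor" already present; 8 new (g, a, l, v, i, r, u, n)
  "linnekaka" → prefix "linne" already present; 4 new (k, a, k, a)
Total nodes = 4 + 5 + 5 + 7 + 7 + 7 + 2 + 3 + 5 + 2 + 3 + 8 + 4 = 62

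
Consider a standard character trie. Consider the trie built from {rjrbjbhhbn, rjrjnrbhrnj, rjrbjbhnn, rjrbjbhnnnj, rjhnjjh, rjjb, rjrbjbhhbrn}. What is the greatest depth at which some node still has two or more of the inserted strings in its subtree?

Equivalently: take the maximum, over all pairs, of their longest common prefix length.
"rjrbjbhhbn" and "rjrbjbhhbrn" agree on "rjrbjbhhb" (9 characters) before diverging; nothing deeper is shared.
Longest shared-prefix length: 9

9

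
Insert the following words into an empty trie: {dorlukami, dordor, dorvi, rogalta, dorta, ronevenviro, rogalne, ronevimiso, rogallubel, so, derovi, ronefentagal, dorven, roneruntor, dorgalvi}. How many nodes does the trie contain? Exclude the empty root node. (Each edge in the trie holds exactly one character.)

Trace insertions, counting only characters that open a new branch:
  "dorlukami" → 9 new (d, o, r, l, u, k, a, m, i)
  "dordor" → prefix "dor" already present; 3 new (d, o, r)
  "dorvi" → prefix "dor" already present; 2 new (v, i)
  "rogalta" → 7 new (r, o, g, a, l, t, a)
  "dorta" → prefix "dor" already present; 2 new (t, a)
  "ronevenviro" → prefix "ro" already present; 9 new (n, e, v, e, n, v, i, r, o)
  "rogalne" → prefix "rogal" already present; 2 new (n, e)
  "ronevimiso" → prefix "ronev" already present; 5 new (i, m, i, s, o)
  "rogallubel" → prefix "rogal" already present; 5 new (l, u, b, e, l)
  "so" → 2 new (s, o)
  "derovi" → prefix "d" already present; 5 new (e, r, o, v, i)
  "ronefentagal" → prefix "rone" already present; 8 new (f, e, n, t, a, g, a, l)
  "dorven" → prefix "dorv" already present; 2 new (e, n)
  "roneruntor" → prefix "rone" already present; 6 new (r, u, n, t, o, r)
  "dorgalvi" → prefix "dor" already present; 5 new (g, a, l, v, i)
Total nodes = 9 + 3 + 2 + 7 + 2 + 9 + 2 + 5 + 5 + 2 + 5 + 8 + 2 + 6 + 5 = 72

72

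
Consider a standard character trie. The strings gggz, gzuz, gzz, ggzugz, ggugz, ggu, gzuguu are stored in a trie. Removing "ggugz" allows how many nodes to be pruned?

2

A node on "ggugz"'s path can go only if nothing else ends at it or branches off below it.
The suffix "gz" (2 nodes) is used only by "ggugz"; "ggu" is itself a stored word, so pruning stops there.
Nodes removed: 2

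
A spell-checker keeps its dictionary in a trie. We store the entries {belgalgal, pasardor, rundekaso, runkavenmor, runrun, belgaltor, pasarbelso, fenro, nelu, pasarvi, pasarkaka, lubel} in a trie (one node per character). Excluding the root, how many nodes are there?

Insert word by word; a character creates a node only if that edge doesn't already exist:
  "belgalgal" → 9 new (b, e, l, g, a, l, g, a, l)
  "pasardor" → 8 new (p, a, s, a, r, d, o, r)
  "rundekaso" → 9 new (r, u, n, d, e, k, a, s, o)
  "runkavenmor" → prefix "run" already present; 8 new (k, a, v, e, n, m, o, r)
  "runrun" → prefix "run" already present; 3 new (r, u, n)
  "belgaltor" → prefix "belgal" already present; 3 new (t, o, r)
  "pasarbelso" → prefix "pasar" already present; 5 new (b, e, l, s, o)
  "fenro" → 5 new (f, e, n, r, o)
  "nelu" → 4 new (n, e, l, u)
  "pasarvi" → prefix "pasar" already present; 2 new (v, i)
  "pasarkaka" → prefix "pasar" already present; 4 new (k, a, k, a)
  "lubel" → 5 new (l, u, b, e, l)
Total nodes = 9 + 8 + 9 + 8 + 3 + 3 + 5 + 5 + 4 + 2 + 4 + 5 = 65

65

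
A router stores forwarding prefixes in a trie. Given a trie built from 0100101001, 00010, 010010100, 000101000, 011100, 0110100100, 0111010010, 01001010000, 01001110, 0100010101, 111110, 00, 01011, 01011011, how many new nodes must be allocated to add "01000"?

0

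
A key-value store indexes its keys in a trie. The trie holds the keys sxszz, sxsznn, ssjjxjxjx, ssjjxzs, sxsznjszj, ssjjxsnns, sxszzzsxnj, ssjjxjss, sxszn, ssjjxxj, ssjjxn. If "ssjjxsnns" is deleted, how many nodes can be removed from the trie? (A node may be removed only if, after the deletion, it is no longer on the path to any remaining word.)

4

Walk "ssjjxsnns" from the leaf back toward the root, removing each node that no remaining word uses.
The suffix "snns" (4 nodes) is used only by "ssjjxsnns"; the node for "ssjjx" still has the child "j", so pruning stops there.
Nodes removed: 4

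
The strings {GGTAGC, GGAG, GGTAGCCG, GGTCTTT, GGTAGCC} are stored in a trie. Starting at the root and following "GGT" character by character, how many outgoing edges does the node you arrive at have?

The children of the "GGT" node are the distinct next characters among strings starting with "GGT".
Characters that immediately follow "GGT" among the stored strings: {A, C}.
That node has 2 child edges.

2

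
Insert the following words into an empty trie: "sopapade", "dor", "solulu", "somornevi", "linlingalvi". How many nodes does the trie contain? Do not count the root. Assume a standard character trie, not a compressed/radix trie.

Count nodes per top-level branch (shared prefixes stored once):
  'd'-branch (dor): 3 nodes
  'l'-branch (linlingalvi): 11 nodes
  's'-branch (solulu, somornevi, sopapade): 19 nodes
Sum: 33

33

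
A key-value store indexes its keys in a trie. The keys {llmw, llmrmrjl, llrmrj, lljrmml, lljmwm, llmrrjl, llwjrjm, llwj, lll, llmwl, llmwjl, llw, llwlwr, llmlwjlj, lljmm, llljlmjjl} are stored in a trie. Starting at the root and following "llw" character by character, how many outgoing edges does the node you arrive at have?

2

Follow the path "llw" to its node, then look at its outgoing edges.
Distinct next characters after "llw": j, l.
That node has 2 child edges.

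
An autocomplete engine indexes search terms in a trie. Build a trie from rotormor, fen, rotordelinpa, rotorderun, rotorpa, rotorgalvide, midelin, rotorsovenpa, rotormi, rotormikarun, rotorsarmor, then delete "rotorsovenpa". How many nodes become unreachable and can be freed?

6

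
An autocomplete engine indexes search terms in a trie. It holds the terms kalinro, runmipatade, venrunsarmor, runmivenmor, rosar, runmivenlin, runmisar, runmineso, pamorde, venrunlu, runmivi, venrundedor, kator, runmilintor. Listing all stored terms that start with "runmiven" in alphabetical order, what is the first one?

Filter for "runmiven…" and sort: "runmivenlin", "runmivenmor"
The 1st is runmivenlin.

runmivenlin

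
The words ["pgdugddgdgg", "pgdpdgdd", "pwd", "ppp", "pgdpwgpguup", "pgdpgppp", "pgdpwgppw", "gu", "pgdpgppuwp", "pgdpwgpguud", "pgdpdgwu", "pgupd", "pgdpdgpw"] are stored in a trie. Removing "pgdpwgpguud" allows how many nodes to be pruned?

1

Walk "pgdpwgpguud" from the leaf back toward the root, removing each node that no remaining word uses.
The suffix "d" (1 node) is used only by "pgdpwgpguud"; the node for "pgdpwgpguu" still has the child "p", so pruning stops there.
Nodes removed: 1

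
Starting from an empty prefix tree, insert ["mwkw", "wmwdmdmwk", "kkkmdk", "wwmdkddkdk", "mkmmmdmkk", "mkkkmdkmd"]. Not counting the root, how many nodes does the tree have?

Count nodes per top-level branch (shared prefixes stored once):
  'k'-branch (kkkmdk): 6 nodes
  'm'-branch (mkkkmdkmd, mkmmmdmkk, mwkw): 19 nodes
  'w'-branch (wmwdmdmwk, wwmdkddkdk): 18 nodes
Sum: 43

43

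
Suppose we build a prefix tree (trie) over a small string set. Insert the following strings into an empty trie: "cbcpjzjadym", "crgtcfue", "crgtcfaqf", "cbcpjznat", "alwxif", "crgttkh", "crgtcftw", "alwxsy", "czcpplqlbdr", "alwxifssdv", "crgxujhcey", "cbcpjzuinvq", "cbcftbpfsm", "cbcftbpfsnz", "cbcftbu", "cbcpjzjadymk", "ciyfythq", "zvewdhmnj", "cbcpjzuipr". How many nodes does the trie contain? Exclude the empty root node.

Insert word by word; a character creates a node only if that edge doesn't already exist:
  "cbcpjzjadym" → 11 new (c, b, c, p, j, z, j, a, d, y, m)
  "crgtcfue" → prefix "c" already present; 7 new (r, g, t, c, f, u, e)
  "crgtcfaqf" → prefix "crgtcf" already present; 3 new (a, q, f)
  "cbcpjznat" → prefix "cbcpjz" already present; 3 new (n, a, t)
  "alwxif" → 6 new (a, l, w, x, i, f)
  "crgttkh" → prefix "crgt" already present; 3 new (t, k, h)
  "crgtcftw" → prefix "crgtcf" already present; 2 new (t, w)
  "alwxsy" → prefix "alwx" already present; 2 new (s, y)
  "czcpplqlbdr" → prefix "c" already present; 10 new (z, c, p, p, l, q, l, b, d, r)
  "alwxifssdv" → prefix "alwxif" already present; 4 new (s, s, d, v)
  "crgxujhcey" → prefix "crg" already present; 7 new (x, u, j, h, c, e, y)
  "cbcpjzuinvq" → prefix "cbcpjz" already present; 5 new (u, i, n, v, q)
  "cbcftbpfsm" → prefix "cbc" already present; 7 new (f, t, b, p, f, s, m)
  "cbcftbpfsnz" → prefix "cbcftbpfs" already present; 2 new (n, z)
  "cbcftbu" → prefix "cbcftb" already present; 1 new (u)
  "cbcpjzjadymk" → prefix "cbcpjzjadym" already present; 1 new (k)
  "ciyfythq" → prefix "c" already present; 7 new (i, y, f, y, t, h, q)
  "zvewdhmnj" → 9 new (z, v, e, w, d, h, m, n, j)
  "cbcpjzuipr" → prefix "cbcpjzui" already present; 2 new (p, r)
Total nodes = 11 + 7 + 3 + 3 + 6 + 3 + 2 + 2 + 10 + 4 + 7 + 5 + 7 + 2 + 1 + 1 + 7 + 9 + 2 = 92

92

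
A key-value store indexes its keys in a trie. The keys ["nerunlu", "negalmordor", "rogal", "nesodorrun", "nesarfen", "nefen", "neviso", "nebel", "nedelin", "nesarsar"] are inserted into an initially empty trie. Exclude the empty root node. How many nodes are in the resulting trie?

52

Count nodes per top-level branch (shared prefixes stored once):
  'n'-branch (nebel, nedelin, nefen, negalmordor, nerunlu, nesarfen, nesarsar, nesodorrun, neviso): 47 nodes
  'r'-branch (rogal): 5 nodes
Sum: 52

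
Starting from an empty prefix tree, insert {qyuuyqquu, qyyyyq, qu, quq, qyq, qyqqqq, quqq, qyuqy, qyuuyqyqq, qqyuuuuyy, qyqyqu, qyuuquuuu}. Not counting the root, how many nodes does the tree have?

41

Trace insertions, counting only characters that open a new branch:
  "qyuuyqquu" → 9 new (q, y, u, u, y, q, q, u, u)
  "qyyyyq" → prefix "qy" already present; 4 new (y, y, y, q)
  "qu" → prefix "q" already present; 1 new (u)
  "quq" → prefix "qu" already present; 1 new (q)
  "qyq" → prefix "qy" already present; 1 new (q)
  "qyqqqq" → prefix "qyq" already present; 3 new (q, q, q)
  "quqq" → prefix "quq" already present; 1 new (q)
  "qyuqy" → prefix "qyu" already present; 2 new (q, y)
  "qyuuyqyqq" → prefix "qyuuyq" already present; 3 new (y, q, q)
  "qqyuuuuyy" → prefix "q" already present; 8 new (q, y, u, u, u, u, y, y)
  "qyqyqu" → prefix "qyq" already present; 3 new (y, q, u)
  "qyuuquuuu" → prefix "qyuu" already present; 5 new (q, u, u, u, u)
Total nodes = 9 + 4 + 1 + 1 + 1 + 3 + 1 + 2 + 3 + 8 + 3 + 5 = 41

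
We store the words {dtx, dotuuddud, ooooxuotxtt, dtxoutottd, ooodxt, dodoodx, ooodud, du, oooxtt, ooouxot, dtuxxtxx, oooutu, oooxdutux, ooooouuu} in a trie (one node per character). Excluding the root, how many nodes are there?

For each word, the new-node count is its length minus the longest prefix already in the trie:
  "dtx" → 3 new (d, t, x)
  "dotuuddud" → prefix "d" already present; 8 new (o, t, u, u, d, d, u, d)
  "ooooxuotxtt" → 11 new (o, o, o, o, x, u, o, t, x, t, t)
  "dtxoutottd" → prefix "dtx" already present; 7 new (o, u, t, o, t, t, d)
  "ooodxt" → prefix "ooo" already present; 3 new (d, x, t)
  "dodoodx" → prefix "do" already present; 5 new (d, o, o, d, x)
  "ooodud" → prefix "oood" already present; 2 new (u, d)
  "du" → prefix "d" already present; 1 new (u)
  "oooxtt" → prefix "ooo" already present; 3 new (x, t, t)
  "ooouxot" → prefix "ooo" already present; 4 new (u, x, o, t)
  "dtuxxtxx" → prefix "dt" already present; 6 new (u, x, x, t, x, x)
  "oooutu" → prefix "ooou" already present; 2 new (t, u)
  "oooxdutux" → prefix "ooox" already present; 5 new (d, u, t, u, x)
  "ooooouuu" → prefix "oooo" already present; 4 new (o, u, u, u)
Total nodes = 3 + 8 + 11 + 7 + 3 + 5 + 2 + 1 + 3 + 4 + 6 + 2 + 5 + 4 = 64

64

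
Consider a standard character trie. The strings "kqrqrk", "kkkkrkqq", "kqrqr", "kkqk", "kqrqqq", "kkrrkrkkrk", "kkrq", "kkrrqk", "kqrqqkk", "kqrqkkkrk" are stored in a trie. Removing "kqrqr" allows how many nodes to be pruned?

A node on "kqrqr"'s path can go only if nothing else ends at it or branches off below it.
Every node on "kqrqr" is still needed (e.g. by "kqrqrk"), so nothing is freed.
Nodes removed: 0

0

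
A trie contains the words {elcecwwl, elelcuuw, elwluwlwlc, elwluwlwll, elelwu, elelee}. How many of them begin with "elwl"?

Filter for entries beginning with "elwl":
Matches: "elwluwlwlc", "elwluwlwll"
Count: 2

2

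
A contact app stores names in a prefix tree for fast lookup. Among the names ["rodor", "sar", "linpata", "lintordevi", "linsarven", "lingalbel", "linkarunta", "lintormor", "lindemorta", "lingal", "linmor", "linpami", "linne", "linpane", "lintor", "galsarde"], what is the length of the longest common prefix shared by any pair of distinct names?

6

Look for the deepest trie node that still has at least two words in its subtree.
"lingal" and "lingalbel" agree on "lingal" (6 characters) before diverging; nothing deeper is shared.
Longest shared-prefix length: 6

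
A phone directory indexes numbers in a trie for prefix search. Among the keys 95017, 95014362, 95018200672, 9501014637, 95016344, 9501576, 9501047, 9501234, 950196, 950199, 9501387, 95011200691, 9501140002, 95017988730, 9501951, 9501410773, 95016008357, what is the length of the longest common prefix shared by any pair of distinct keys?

5

Look for the deepest trie node that still has at least two words in its subtree.
e.g. "9501014637" and "9501047" share the prefix "95010" of length 5; no pair shares a longer one.
Longest shared-prefix length: 5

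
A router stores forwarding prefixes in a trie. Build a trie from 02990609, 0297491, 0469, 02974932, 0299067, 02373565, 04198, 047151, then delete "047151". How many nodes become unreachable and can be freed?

4

A node on "047151"'s path can go only if nothing else ends at it or branches off below it.
The suffix "7151" (4 nodes) is used only by "047151"; the node for "04" still has the child "6", so pruning stops there.
Nodes removed: 4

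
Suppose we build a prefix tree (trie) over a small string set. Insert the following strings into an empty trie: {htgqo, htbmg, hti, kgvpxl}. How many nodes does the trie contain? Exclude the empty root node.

Count nodes per top-level branch (shared prefixes stored once):
  'h'-branch (htbmg, htgqo, hti): 9 nodes
  'k'-branch (kgvpxl): 6 nodes
Sum: 15

15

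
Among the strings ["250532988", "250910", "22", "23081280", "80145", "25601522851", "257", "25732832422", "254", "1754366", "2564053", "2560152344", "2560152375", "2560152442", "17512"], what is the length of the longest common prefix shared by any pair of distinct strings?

8

The deepest shared node is where two words last agree before diverging.
e.g. "2560152344" and "2560152375" share the prefix "25601523" of length 8; no pair shares a longer one.
Longest shared-prefix length: 8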